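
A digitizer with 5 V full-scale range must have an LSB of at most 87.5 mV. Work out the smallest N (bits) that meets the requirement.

Number of steps required ≥ 5 V / 87.5 mV = 57.14.
Need 2^N ≥ 57.14; 2^5 = 32, 2^6 = 64.
Minimum N = 6.

6 bits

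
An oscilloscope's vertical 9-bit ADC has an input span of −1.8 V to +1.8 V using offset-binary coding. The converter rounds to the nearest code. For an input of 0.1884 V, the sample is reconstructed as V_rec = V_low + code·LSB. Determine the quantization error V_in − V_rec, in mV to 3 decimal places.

One LSB is 3.6 V / 512 = 7.031 mV.
(0.1884 − (−1.8))/0.00703125 = 282.7947; round gives code 283.
Reconstructed: 0.18984375 V.
Difference: -0.00144375 V → -1.444 mV.

-1.444 mV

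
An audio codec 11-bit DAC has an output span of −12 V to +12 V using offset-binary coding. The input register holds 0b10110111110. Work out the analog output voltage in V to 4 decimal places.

5.2266 V

LSB = 24 V / 2^11 = 11.719 mV.
Code 0b10110111110 = 1470 decimal.
V_out = (−12) + 1470 × 0.0117188 V = 5.22656 V.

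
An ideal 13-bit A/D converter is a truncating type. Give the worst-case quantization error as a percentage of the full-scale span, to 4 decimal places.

Truncating → worst-case error = 1 LSB = V_FS/2^13, so 100/8192 = 0.012207 % of full scale.

0.0122 %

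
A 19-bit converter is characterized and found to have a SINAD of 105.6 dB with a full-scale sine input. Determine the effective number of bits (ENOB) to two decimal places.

ENOB = (SINAD − 1.76) / 6.02 = (105.6 − 1.76)/6.02 = 17.249.

17.25 bits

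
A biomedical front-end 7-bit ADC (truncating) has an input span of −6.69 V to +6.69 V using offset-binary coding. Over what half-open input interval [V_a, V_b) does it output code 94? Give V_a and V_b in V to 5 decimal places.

LSB = 13.38/2^7 = 104.531 mV.
V_a = V_low + 94·LSB = 3.13594 V; V_b = V_low + 95·LSB = 3.24047 V.

[3.13594 V, 3.24047 V)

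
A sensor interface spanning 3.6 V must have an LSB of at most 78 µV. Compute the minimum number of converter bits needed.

Number of steps required ≥ 3.6 V / 78 µV = 46153.85.
Need 2^N ≥ 46153.85; 2^15 = 32768, 2^16 = 65536.
Minimum N = 16.

16 bits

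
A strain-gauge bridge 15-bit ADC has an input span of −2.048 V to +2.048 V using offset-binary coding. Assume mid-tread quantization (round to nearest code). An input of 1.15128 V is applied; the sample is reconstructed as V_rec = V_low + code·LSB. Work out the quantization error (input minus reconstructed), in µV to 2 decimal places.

30.00 µV

Step size: 4.096 V ÷ 2^15 = 125.00 µV.
Scaled input = 25594.2400 LSBs, so code = 25594.
Code 25594 maps back to (−2.048) + 25594×0.000125 V = 1.15125 V.
Difference: 3e-05 V → 30.00 µV.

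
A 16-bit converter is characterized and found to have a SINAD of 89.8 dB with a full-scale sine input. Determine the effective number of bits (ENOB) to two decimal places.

14.62 bits

ENOB = (SINAD − 1.76) / 6.02 = (89.8 − 1.76)/6.02 = 14.625.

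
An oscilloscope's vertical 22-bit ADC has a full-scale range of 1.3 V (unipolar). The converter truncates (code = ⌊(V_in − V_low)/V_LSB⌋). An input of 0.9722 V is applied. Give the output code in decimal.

With 4194304 levels over 1.3 V, one step is 0.31 µV.
(0.9722 − 0) / 3.09944e-07 = 3136694.114 LSBs.
Floor → code 3136694.

code 3136694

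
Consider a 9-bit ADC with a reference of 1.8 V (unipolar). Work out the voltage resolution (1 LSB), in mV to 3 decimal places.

3.516 mV

Full-scale span = 1.8 V.
LSB = 1.8 / 2^9 = 1.8 / 512 = 0.00351563 V = 3.516 mV.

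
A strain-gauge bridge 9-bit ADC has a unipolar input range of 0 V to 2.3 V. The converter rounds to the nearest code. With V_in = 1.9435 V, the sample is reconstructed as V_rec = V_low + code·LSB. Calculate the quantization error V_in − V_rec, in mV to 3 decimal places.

-1.617 mV

One LSB is 2.3 V / 512 = 4.492 mV.
Scaled input = 432.6400 LSBs, so code = 433.
Reconstructed: 1.9451172 V.
Error = 1.9435 − 1.9451172 = -0.00161719 V = -1.617 mV.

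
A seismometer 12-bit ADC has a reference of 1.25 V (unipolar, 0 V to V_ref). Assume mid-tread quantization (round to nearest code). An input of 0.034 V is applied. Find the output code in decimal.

LSB = 1.25 V / 4096 = 305.18 µV.
(0.034 − 0) / 0.000305176 = 111.411 LSBs.
So the output code is 111.

code 111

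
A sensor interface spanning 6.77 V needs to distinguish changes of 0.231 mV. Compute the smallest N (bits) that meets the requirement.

Number of steps required ≥ 6.77 V / 0.231 mV = 29307.36.
Need 2^N ≥ 29307.36; 2^14 = 16384, 2^15 = 32768.
Minimum N = 15.

15 bits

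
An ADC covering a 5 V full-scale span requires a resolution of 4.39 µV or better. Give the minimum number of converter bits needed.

21 bits

Number of steps required ≥ 5 V / 4.39 µV = 1138952.16.
Need 2^N ≥ 1138952.16; 2^20 = 1048576, 2^21 = 2097152.
Minimum N = 21.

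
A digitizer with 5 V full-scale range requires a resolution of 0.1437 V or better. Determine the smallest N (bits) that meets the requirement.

6 bits

Number of steps required ≥ 5 V / 0.1437 V = 34.79.
Need 2^N ≥ 34.79; 2^5 = 32, 2^6 = 64.
Minimum N = 6.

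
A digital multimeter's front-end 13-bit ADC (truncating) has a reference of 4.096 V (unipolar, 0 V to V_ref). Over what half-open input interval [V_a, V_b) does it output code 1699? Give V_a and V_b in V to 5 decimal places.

[0.84950 V, 0.85000 V)

LSB = 4.096/2^13 = 0.500 mV.
V_a = V_low + 1699·LSB = 0.8495 V; V_b = V_low + 1700·LSB = 0.85 V.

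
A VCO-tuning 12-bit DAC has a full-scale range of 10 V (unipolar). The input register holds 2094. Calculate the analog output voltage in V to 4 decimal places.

5.1123 V

LSB = 10 V / 2^12 = 2.441 mV.
V_out = 0 + 2094 × 0.00244141 V = 5.1123 V.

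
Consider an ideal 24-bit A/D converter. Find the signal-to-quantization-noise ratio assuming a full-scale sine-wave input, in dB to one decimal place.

146.2 dB

SNR ≈ 6.02·N + 1.76 dB = 6.02·24 + 1.76 = 146.24 dB.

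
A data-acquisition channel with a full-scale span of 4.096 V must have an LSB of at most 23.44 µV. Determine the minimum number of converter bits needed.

18 bits

Number of steps required ≥ 4.096 V / 23.44 µV = 174744.03.
Need 2^N ≥ 174744.03; 2^17 = 131072, 2^18 = 262144.
Minimum N = 18.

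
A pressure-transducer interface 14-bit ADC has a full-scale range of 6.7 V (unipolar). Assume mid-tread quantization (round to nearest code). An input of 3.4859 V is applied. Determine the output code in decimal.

With 16384 levels over 6.7 V, one step is 408.94 µV.
(3.4859 − 0) / 0.000408936 = 8524.326 LSBs.
Round → code 8524.

code 8524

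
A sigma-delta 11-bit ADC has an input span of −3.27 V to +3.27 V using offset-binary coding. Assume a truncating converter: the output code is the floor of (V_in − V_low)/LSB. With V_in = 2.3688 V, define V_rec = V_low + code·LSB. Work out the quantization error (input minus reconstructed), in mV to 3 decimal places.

2.521 mV

One LSB is 6.54 V / 2048 = 3.193 mV.
Scaled input = 1765.7894 LSBs, so code = 1765.
Reconstructed: 2.3662793 V.
V_in − V_rec = 0.0025207 V = 2.521 mV.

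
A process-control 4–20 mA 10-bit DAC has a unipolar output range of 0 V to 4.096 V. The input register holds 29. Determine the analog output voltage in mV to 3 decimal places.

116.000 mV

LSB = 4.096 V / 2^10 = 4.000 mV.
V_out = 0 + 29 × 0.004 V = 0.116 V.
= 116.000 mV.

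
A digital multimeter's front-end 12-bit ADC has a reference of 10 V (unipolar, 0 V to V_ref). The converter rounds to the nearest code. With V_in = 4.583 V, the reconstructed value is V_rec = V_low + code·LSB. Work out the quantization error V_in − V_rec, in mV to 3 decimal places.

0.480 mV

One LSB is 10 V / 4096 = 2.441 mV.
Scaled input = 1877.1968 LSBs, so code = 1877.
V_rec = 0 + 1877·0.00244141 = 4.5825195 V.
Error = 4.583 − 4.5825195 = 0.000480469 V = 0.480 mV.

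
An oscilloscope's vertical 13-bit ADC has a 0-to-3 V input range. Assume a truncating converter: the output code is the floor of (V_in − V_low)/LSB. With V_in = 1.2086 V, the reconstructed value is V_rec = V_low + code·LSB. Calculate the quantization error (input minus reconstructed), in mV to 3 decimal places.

0.104 mV

One LSB is 3 V / 8192 = 366.21 µV.
(V_in − V_low)/LSB = (1.2086 − 0)/0.000366211 = 3300.2837 → code 3300 (floor).
Code 3300 maps back to 0 + 3300×0.000366211 V = 1.2084961 V.
Difference: 0.000103906 V → 0.104 mV.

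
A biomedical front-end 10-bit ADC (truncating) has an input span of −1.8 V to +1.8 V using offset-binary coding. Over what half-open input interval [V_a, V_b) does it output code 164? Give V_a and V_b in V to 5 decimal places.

LSB = 3.6/2^10 = 3.516 mV.
V_a = V_low + 164·LSB = -1.22344 V; V_b = V_low + 165·LSB = -1.21992 V.

[-1.22344 V, -1.21992 V)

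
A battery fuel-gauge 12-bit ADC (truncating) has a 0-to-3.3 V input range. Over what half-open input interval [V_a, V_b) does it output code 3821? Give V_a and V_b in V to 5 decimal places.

[3.07844 V, 3.07925 V)

LSB = 3.3/2^12 = 0.806 mV.
V_a = V_low + 3821·LSB = 3.07844 V; V_b = V_low + 3822·LSB = 3.07925 V.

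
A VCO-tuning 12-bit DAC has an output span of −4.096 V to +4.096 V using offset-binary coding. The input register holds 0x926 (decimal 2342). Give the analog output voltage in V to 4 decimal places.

LSB = 8.192 V / 2^12 = 2.000 mV.
Code 0x926 = 2342 decimal.
V_out = (−4.096) + 2342 × 0.002 V = 0.588 V.

0.5880 V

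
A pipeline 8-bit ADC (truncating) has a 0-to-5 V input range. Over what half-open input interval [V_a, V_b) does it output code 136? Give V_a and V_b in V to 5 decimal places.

[2.65625 V, 2.67578 V)

LSB = 5/2^8 = 19.531 mV.
V_a = V_low + 136·LSB = 2.65625 V; V_b = V_low + 137·LSB = 2.67578 V.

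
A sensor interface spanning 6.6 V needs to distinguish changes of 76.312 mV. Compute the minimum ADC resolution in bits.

7 bits

Number of steps required ≥ 6.6 V / 76.312 mV = 86.49.
Need 2^N ≥ 86.49; 2^6 = 64, 2^7 = 128.
Minimum N = 7.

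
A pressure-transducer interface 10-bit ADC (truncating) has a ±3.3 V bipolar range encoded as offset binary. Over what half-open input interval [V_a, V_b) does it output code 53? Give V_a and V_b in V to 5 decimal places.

LSB = 6.6/2^10 = 6.445 mV.
V_a = V_low + 53·LSB = -2.9584 V; V_b = V_low + 54·LSB = -2.95195 V.

[-2.95840 V, -2.95195 V)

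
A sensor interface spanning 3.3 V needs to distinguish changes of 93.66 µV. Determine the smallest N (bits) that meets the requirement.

Number of steps required ≥ 3.3 V / 93.66 µV = 35233.82.
Need 2^N ≥ 35233.82; 2^15 = 32768, 2^16 = 65536.
Minimum N = 16.

16 bits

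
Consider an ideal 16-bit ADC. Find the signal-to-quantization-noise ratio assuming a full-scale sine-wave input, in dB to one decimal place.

SNR ≈ 6.02·N + 1.76 dB = 6.02·16 + 1.76 = 98.08 dB.

98.1 dB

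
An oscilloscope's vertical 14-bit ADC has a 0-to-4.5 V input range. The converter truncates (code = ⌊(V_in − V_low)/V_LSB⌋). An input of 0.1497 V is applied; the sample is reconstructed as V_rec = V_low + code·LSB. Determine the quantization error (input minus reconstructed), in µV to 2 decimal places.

LSB = 4.5/2^14 = 274.66 µV.
Scaled input = 545.0411 LSBs, so code = 545.
Code 545 maps back to 0 + 545×0.000274658 V = 0.14968872 V.
Error = 0.1497 − 0.14968872 = 1.12793e-05 V = 11.28 µV.

11.28 µV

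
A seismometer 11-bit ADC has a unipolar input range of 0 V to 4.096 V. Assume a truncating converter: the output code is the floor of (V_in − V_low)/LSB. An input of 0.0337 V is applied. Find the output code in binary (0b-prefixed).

code 0b10000 (decimal 16)

Full-scale span = 4.096 V; LSB = 4.096/2^11 = 2.000 mV.
(0.0337 − 0) / 0.002 = 16.850 LSBs.
So the output code is 16.
In binary (0b-prefixed): 0b10000.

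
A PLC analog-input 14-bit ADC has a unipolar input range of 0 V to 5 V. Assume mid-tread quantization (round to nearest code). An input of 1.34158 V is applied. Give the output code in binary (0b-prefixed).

Full-scale span = 5 V; LSB = 5/2^14 = 305.18 µV.
(V_in − V_low)/LSB = (1.34158 − 0) / 0.000305176 = 4396.089.
Round → code 4396.
In binary (0b-prefixed): 0b1000100101100.

code 0b1000100101100 (decimal 4396)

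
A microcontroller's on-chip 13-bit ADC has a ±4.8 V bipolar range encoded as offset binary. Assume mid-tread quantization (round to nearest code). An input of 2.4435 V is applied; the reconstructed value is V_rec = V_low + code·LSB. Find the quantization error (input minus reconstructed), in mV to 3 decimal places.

One LSB is 9.6 V / 8192 = 1.172 mV.
Scaled input = 6181.1200 LSBs, so code = 6181.
V_rec = (−4.8) + 6181·0.00117187 = 2.4433594 V.
Error = 2.4435 − 2.4433594 = 0.000140625 V = 0.141 mV.

0.141 mV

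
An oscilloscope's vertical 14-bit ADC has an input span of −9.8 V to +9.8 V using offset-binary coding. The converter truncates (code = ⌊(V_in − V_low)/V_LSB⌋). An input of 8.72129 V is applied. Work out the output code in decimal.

LSB = 19.6 V / 16384 = 1.196 mV.
Input sits at 15482.286 steps above V_low.
Floor → code 15482.

code 15482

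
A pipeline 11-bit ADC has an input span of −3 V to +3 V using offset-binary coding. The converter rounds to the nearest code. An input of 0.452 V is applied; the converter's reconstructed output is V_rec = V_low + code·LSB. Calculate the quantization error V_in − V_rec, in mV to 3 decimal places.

0.828 mV

Step size: 6 V ÷ 2^11 = 2.930 mV.
Scaled input = 1178.2827 LSBs, so code = 1178.
Code 1178 maps back to (−3) + 1178×0.00292969 V = 0.45117188 V.
Error = 0.452 − 0.45117188 = 0.000828125 V = 0.828 mV.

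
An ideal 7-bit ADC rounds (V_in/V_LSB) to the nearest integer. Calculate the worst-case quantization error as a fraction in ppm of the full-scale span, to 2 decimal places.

Rounding → worst-case error = ½ LSB = V_FS/2^8, so 1e+06/256 = 3906.25 ppm of full scale.

3906.25 ppm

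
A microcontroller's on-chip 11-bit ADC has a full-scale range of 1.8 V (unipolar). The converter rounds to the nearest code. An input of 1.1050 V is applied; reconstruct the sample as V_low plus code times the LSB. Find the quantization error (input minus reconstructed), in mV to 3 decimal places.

0.215 mV

One LSB is 1.8 V / 2048 = 0.879 mV.
(1.1050 − 0)/0.000878906 = 1257.2444; round gives code 1257.
V_rec = 0 + 1257·0.000878906 = 1.1047852 V.
Difference: 0.000214844 V → 0.215 mV.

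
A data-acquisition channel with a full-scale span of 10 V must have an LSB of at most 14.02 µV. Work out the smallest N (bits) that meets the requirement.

Number of steps required ≥ 10 V / 14.02 µV = 713266.76.
Need 2^N ≥ 713266.76; 2^19 = 524288, 2^20 = 1048576.
Minimum N = 20.

20 bits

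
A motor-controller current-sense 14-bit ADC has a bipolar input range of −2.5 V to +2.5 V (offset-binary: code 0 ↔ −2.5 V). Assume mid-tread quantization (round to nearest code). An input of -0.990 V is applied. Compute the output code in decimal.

With 16384 levels over 5 V, one step is 305.18 µV.
(V_in − V_low)/LSB = (-0.990 − (−2.5)) / 0.000305176 = 4947.968.
round(4947.968) = 4948.

code 4948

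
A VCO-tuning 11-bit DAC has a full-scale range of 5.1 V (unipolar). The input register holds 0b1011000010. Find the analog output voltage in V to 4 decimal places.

1.7581 V

LSB = 5.1 V / 2^11 = 2.490 mV.
Code 0b1011000010 = 706 decimal.
V_out = 0 + 706 × 0.00249023 V = 1.75811 V.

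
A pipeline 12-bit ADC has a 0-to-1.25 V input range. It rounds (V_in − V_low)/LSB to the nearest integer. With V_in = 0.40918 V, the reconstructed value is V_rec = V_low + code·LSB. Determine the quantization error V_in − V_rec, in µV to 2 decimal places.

-60.72 µV

LSB = 1.25/2^12 = 305.18 µV.
Scaled input = 1340.8010 LSBs, so code = 1341.
Reconstructed: 0.40924072 V.
V_in − V_rec = -6.07227e-05 V = -60.72 µV.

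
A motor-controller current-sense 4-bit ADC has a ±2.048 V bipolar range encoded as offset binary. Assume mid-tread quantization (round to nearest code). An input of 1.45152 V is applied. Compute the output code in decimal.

LSB = 4.096 V / 16 = 256.000 mV.
(1.45152 − (−2.048)) / 0.256 = 13.670 LSBs.
So the output code is 14.

code 14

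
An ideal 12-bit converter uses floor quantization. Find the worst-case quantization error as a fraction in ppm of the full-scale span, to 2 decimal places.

Truncating → worst-case error = 1 LSB = V_FS/2^12, so 1e+06/4096 = 244.141 ppm of full scale.

244.14 ppm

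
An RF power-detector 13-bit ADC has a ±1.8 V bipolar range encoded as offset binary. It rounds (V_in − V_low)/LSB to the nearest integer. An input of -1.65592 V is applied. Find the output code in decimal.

With 8192 levels over 3.6 V, one step is 439.45 µV.
(V_in − V_low)/LSB = (-1.65592 − (−1.8)) / 0.000439453 = 327.862.
So the output code is 328.

code 328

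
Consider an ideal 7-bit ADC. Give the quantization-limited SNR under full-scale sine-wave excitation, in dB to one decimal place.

43.9 dB

SNR ≈ 6.02·N + 1.76 dB = 6.02·7 + 1.76 = 43.90 dB.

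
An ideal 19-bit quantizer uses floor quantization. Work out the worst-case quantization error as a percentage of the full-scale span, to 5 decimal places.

Truncating → worst-case error = 1 LSB = V_FS/2^19, so 100/524288 = 0.000190735 % of full scale.

0.00019 %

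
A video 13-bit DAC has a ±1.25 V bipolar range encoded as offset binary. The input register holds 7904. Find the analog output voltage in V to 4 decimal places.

LSB = 2.5 V / 2^13 = 305.18 µV.
V_out = (−1.25) + 7904 × 0.000305176 V = 1.16211 V.

1.1621 V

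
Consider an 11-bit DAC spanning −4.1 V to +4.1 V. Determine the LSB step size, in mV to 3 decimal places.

4.004 mV

Full-scale span = 8.2 V.
LSB = 8.2 / 2^11 = 8.2 / 2048 = 0.00400391 V = 4.004 mV.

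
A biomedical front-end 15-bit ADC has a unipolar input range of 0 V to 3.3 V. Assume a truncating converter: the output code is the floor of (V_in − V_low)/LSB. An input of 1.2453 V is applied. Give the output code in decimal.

code 12365

LSB = 3.3 V / 32768 = 100.71 µV.
Input sits at 12365.452 steps above V_low.
So the output code is 12365.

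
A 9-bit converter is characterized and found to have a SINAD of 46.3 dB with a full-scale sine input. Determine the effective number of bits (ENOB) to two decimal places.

ENOB = (SINAD − 1.76) / 6.02 = (46.3 − 1.76)/6.02 = 7.399.

7.40 bits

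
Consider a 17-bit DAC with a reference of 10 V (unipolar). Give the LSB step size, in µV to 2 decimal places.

Full-scale span = 10 V.
LSB = 10 / 2^17 = 10 / 131072 = 7.62939e-05 V = 76.29 µV.

76.29 µV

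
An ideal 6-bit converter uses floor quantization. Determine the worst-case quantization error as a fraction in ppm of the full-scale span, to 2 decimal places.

Truncating → worst-case error = 1 LSB = V_FS/2^6, so 1e+06/64 = 15625 ppm of full scale.

15625.00 ppm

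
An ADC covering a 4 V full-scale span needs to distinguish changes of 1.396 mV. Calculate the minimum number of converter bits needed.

12 bits

Number of steps required ≥ 4 V / 1.396 mV = 2865.33.
Need 2^N ≥ 2865.33; 2^11 = 2048, 2^12 = 4096.
Minimum N = 12.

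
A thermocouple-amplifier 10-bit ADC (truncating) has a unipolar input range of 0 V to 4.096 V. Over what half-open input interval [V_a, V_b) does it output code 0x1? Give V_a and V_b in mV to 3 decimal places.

LSB = 4.096/2^10 = 4.000 mV.
Code 0x1 = 1 decimal.
V_a = V_low + 1·LSB = 0.004 V; V_b = V_low + 2·LSB = 0.008 V.

[4.000 mV, 8.000 mV)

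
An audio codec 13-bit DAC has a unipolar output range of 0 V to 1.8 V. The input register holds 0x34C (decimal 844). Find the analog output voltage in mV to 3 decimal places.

185.449 mV

LSB = 1.8 V / 2^13 = 219.73 µV.
Code 0x34C = 844 decimal.
V_out = 0 + 844 × 0.000219727 V = 0.185449 V.
= 185.449 mV.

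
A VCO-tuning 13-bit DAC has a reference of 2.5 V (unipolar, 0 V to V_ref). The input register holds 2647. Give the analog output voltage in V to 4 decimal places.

LSB = 2.5 V / 2^13 = 305.18 µV.
V_out = 0 + 2647 × 0.000305176 V = 0.8078 V.

0.8078 V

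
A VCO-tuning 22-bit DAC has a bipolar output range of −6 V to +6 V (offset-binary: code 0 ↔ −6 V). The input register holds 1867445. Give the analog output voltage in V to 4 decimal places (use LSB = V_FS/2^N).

-0.6572 V

LSB = 12 V / 2^22 = 2.86 µV.
V_out = (−6) + 1867445 × 2.86102e-06 V = -0.657197 V.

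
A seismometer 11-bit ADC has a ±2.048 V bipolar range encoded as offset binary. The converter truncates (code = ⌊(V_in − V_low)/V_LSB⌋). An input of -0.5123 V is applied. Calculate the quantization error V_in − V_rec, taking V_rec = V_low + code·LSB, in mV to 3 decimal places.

Step size: 4.096 V ÷ 2^11 = 2.000 mV.
(V_in − V_low)/LSB = (-0.5123 − (−2.048))/0.002 = 767.8500 → code 767 (floor).
Code 767 maps back to (−2.048) + 767×0.002 V = -0.514 V.
Error = -0.5123 − (−0.514) = 0.0017 V = 1.700 mV.

1.700 mV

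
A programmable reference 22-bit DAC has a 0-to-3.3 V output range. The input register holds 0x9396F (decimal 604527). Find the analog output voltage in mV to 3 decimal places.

LSB = 3.3 V / 2^22 = 0.79 µV.
Code 0x9396F = 604527 decimal.
V_out = 0 + 604527 × 7.86781e-07 V = 0.475631 V.
= 475.631 mV.

475.631 mV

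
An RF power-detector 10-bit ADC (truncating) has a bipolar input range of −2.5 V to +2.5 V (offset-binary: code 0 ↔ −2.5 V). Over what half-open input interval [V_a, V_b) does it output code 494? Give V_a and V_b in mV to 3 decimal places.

[-87.891 mV, -83.008 mV)

LSB = 5/2^10 = 4.883 mV.
V_a = V_low + 494·LSB = -0.0878906 V; V_b = V_low + 495·LSB = -0.0830078 V.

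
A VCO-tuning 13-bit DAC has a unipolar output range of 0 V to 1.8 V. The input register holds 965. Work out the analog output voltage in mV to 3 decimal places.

LSB = 1.8 V / 2^13 = 219.73 µV.
V_out = 0 + 965 × 0.000219727 V = 0.212036 V.
= 212.036 mV.

212.036 mV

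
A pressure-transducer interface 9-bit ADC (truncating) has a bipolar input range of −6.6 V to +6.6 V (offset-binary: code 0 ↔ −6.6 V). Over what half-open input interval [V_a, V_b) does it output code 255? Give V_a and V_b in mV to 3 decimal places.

[-25.781 mV, 0.000 mV)

LSB = 13.2/2^9 = 25.781 mV.
V_a = V_low + 255·LSB = -0.0257812 V; V_b = V_low + 256·LSB = 0 V.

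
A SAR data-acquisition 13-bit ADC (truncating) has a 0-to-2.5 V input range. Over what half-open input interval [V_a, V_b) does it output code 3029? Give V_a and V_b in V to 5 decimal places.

[0.92438 V, 0.92468 V)

LSB = 2.5/2^13 = 305.18 µV.
V_a = V_low + 3029·LSB = 0.924377 V; V_b = V_low + 3030·LSB = 0.924683 V.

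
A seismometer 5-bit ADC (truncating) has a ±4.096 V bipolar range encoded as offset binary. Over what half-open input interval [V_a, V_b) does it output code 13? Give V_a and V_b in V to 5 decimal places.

[-0.76800 V, -0.51200 V)

LSB = 8.192/2^5 = 256.000 mV.
V_a = V_low + 13·LSB = -0.768 V; V_b = V_low + 14·LSB = -0.512 V.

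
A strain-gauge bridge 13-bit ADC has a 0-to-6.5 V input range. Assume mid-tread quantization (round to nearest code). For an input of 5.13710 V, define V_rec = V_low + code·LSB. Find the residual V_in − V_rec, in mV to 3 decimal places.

0.259 mV

One LSB is 6.5 V / 8192 = 0.793 mV.
Scaled input = 6474.3266 LSBs, so code = 6474.
V_rec = 0 + 6474·0.000793457 = 5.1368408 V.
Difference: 0.00025918 V → 0.259 mV.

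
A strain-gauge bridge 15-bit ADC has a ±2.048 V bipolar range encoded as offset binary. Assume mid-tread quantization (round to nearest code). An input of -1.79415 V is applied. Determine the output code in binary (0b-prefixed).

LSB = 4.096 V / 32768 = 125.00 µV.
(-1.79415 − (−2.048)) / 0.000125 = 2030.800 LSBs.
So the output code is 2031.
In binary (0b-prefixed): 0b11111101111.

code 0b11111101111 (decimal 2031)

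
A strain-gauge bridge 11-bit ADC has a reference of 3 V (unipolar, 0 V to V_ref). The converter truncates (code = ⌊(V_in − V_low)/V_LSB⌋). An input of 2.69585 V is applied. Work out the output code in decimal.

code 1840

Full-scale span = 3 V; LSB = 3/2^11 = 1.465 mV.
Input sits at 1840.367 steps above V_low.
⌊·⌋(1840.367) = 1840.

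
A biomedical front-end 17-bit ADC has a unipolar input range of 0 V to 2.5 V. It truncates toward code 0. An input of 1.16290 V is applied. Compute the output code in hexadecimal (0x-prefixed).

code 0xEE29 (decimal 60969)

LSB = 2.5 V / 131072 = 19.07 µV.
Input sits at 60969.452 steps above V_low.
So the output code is 60969.
In hexadecimal (0x-prefixed): 0xEE29.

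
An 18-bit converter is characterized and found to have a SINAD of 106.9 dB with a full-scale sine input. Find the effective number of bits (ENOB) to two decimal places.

ENOB = (SINAD − 1.76) / 6.02 = (106.9 − 1.76)/6.02 = 17.465.

17.47 bits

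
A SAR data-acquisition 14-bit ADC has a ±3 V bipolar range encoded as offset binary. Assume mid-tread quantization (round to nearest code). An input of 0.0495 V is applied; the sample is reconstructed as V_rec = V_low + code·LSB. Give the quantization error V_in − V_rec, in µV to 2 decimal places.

61.52 µV

LSB = 6/2^14 = 366.21 µV.
Scaled input = 8327.1680 LSBs, so code = 8327.
V_rec = (−3) + 8327·0.000366211 = 0.049438477 V.
Difference: 6.15234e-05 V → 61.52 µV.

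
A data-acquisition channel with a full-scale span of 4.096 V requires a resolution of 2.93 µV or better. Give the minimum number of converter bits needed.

Number of steps required ≥ 4.096 V / 2.93 µV = 1397952.22.
Need 2^N ≥ 1397952.22; 2^20 = 1048576, 2^21 = 2097152.
Minimum N = 21.

21 bits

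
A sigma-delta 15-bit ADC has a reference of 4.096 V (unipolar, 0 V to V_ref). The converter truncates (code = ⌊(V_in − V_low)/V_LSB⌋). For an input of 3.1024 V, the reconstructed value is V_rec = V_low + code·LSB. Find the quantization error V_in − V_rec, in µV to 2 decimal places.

One LSB is 4.096 V / 32768 = 125.00 µV.
Scaled input = 24819.2000 LSBs, so code = 24819.
Code 24819 maps back to 0 + 24819×0.000125 V = 3.102375 V.
Error = 3.1024 − 3.102375 = 2.5e-05 V = 25.00 µV.

25.00 µV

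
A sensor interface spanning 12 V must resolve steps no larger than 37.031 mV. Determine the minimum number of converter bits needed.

9 bits

Number of steps required ≥ 12 V / 37.031 mV = 324.05.
Need 2^N ≥ 324.05; 2^8 = 256, 2^9 = 512.
Minimum N = 9.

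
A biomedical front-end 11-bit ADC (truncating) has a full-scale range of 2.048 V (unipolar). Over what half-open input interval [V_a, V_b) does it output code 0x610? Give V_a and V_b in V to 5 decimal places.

[1.55200 V, 1.55300 V)

LSB = 2.048/2^11 = 1.000 mV.
Code 0x610 = 1552 decimal.
V_a = V_low + 1552·LSB = 1.552 V; V_b = V_low + 1553·LSB = 1.553 V.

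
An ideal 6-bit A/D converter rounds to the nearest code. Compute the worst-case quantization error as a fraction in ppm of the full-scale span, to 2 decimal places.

7812.50 ppm

Rounding → worst-case error = ½ LSB = V_FS/2^7, so 1e+06/128 = 7812.5 ppm of full scale.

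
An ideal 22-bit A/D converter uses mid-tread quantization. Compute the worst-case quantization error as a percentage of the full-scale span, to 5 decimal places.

0.00001 %

Rounding → worst-case error = ½ LSB = V_FS/2^23, so 100/8388608 = 1.19209e-05 % of full scale.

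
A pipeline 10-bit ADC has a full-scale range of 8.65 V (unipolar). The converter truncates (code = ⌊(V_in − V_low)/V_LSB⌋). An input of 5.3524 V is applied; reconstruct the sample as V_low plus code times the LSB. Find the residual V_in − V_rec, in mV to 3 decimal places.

5.281 mV

Step size: 8.65 V ÷ 2^10 = 8.447 mV.
(5.3524 − 0)/0.00844727 = 633.6252; ⌊·⌋ gives code 633.
Code 633 maps back to 0 + 633×0.00844727 V = 5.3471191 V.
V_in − V_rec = 0.00528086 V = 5.281 mV.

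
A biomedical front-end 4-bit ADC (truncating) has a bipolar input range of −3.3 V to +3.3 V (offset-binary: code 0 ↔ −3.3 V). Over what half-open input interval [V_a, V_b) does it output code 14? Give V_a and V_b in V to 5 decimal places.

LSB = 6.6/2^4 = 412.500 mV.
V_a = V_low + 14·LSB = 2.475 V; V_b = V_low + 15·LSB = 2.8875 V.

[2.47500 V, 2.88750 V)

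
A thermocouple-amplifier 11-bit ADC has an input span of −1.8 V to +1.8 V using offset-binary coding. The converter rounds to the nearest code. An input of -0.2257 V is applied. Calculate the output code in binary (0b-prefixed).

code 0b1110000000 (decimal 896)

With 2048 levels over 3.6 V, one step is 1.758 mV.
(-0.2257 − (−1.8)) / 0.00175781 = 895.602 LSBs.
round(895.602) = 896.
In binary (0b-prefixed): 0b1110000000.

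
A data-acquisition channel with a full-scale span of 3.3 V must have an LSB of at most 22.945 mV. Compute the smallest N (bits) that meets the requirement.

8 bits

Number of steps required ≥ 3.3 V / 22.945 mV = 143.82.
Need 2^N ≥ 143.82; 2^7 = 128, 2^8 = 256.
Minimum N = 8.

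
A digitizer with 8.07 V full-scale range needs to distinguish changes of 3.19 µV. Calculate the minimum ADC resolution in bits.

Number of steps required ≥ 8.07 V / 3.19 µV = 2529780.56.
Need 2^N ≥ 2529780.56; 2^21 = 2097152, 2^22 = 4194304.
Minimum N = 22.

22 bits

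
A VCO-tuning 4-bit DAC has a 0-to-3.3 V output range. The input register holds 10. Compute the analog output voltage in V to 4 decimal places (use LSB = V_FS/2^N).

LSB = 3.3 V / 2^4 = 206.250 mV.
V_out = 0 + 10 × 0.20625 V = 2.0625 V.

2.0625 V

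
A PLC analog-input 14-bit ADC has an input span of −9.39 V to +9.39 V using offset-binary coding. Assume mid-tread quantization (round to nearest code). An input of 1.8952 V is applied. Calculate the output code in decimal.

Full-scale span = 18.78 V; LSB = 18.78/2^14 = 1.146 mV.
(V_in − V_low)/LSB = (1.8952 − (−9.39)) / 0.00114624 = 9845.406.
So the output code is 9845.

code 9845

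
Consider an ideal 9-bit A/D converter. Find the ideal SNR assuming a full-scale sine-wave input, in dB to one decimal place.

SNR ≈ 6.02·N + 1.76 dB = 6.02·9 + 1.76 = 55.94 dB.

55.9 dB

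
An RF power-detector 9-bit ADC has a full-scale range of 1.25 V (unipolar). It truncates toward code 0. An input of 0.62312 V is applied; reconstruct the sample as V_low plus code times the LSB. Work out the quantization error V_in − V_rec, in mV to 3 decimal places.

0.561 mV

Step size: 1.25 V ÷ 2^9 = 2.441 mV.
Scaled input = 255.2300 LSBs, so code = 255.
Code 255 maps back to 0 + 255×0.00244141 V = 0.62255859 V.
Error = 0.62312 − 0.62255859 = 0.000561406 V = 0.561 mV.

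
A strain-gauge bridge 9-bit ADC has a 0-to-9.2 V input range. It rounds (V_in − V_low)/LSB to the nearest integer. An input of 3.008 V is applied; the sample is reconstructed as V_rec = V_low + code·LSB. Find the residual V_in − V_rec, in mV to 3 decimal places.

Step size: 9.2 V ÷ 2^9 = 17.969 mV.
Scaled input = 167.4017 LSBs, so code = 167.
V_rec = 0 + 167·0.0179687 = 3.0007813 V.
Error = 3.008 − 3.0007813 = 0.00721875 V = 7.219 mV.

7.219 mV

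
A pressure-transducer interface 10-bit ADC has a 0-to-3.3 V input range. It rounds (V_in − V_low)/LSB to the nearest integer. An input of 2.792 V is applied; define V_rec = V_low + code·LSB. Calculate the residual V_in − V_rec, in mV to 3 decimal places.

One LSB is 3.3 V / 1024 = 3.223 mV.
(2.792 − 0)/0.00322266 = 866.3661; round gives code 866.
Code 866 maps back to 0 + 866×0.00322266 V = 2.7908203 V.
Difference: 0.00117969 V → 1.180 mV.

1.180 mV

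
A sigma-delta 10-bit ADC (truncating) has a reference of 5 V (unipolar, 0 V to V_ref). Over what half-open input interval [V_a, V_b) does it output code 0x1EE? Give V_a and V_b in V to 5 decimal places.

LSB = 5/2^10 = 4.883 mV.
Code 0x1EE = 494 decimal.
V_a = V_low + 494·LSB = 2.41211 V; V_b = V_low + 495·LSB = 2.41699 V.

[2.41211 V, 2.41699 V)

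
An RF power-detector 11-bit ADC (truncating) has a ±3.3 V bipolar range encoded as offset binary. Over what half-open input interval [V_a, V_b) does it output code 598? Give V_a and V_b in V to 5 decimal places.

LSB = 6.6/2^11 = 3.223 mV.
V_a = V_low + 598·LSB = -1.37285 V; V_b = V_low + 599·LSB = -1.36963 V.

[-1.37285 V, -1.36963 V)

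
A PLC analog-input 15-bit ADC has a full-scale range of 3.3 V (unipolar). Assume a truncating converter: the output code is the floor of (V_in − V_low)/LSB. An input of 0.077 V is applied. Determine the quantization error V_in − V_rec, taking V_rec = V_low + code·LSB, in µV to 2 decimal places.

59.08 µV

Step size: 3.3 V ÷ 2^15 = 100.71 µV.
Scaled input = 764.5867 LSBs, so code = 764.
Reconstructed: 0.076940918 V.
Difference: 5.9082e-05 V → 59.08 µV.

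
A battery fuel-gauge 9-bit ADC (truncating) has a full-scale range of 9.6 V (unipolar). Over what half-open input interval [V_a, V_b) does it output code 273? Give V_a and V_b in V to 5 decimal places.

[5.11875 V, 5.13750 V)

LSB = 9.6/2^9 = 18.750 mV.
V_a = V_low + 273·LSB = 5.11875 V; V_b = V_low + 274·LSB = 5.1375 V.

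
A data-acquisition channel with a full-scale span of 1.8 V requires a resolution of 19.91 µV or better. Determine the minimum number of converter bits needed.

Number of steps required ≥ 1.8 V / 19.91 µV = 90406.83.
Need 2^N ≥ 90406.83; 2^16 = 65536, 2^17 = 131072.
Minimum N = 17.

17 bits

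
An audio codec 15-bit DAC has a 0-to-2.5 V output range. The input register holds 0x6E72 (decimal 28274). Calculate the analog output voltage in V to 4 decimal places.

LSB = 2.5 V / 2^15 = 76.29 µV.
Code 0x6E72 = 28274 decimal.
V_out = 0 + 28274 × 7.62939e-05 V = 2.15714 V.

2.1571 V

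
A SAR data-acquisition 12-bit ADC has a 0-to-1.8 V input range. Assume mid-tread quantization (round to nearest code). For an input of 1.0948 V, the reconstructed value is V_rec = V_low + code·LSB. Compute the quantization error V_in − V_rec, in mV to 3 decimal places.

0.122 mV

Step size: 1.8 V ÷ 2^12 = 439.45 µV.
Scaled input = 2491.2782 LSBs, so code = 2491.
V_rec = 0 + 2491·0.000439453 = 1.0946777 V.
Difference: 0.000122266 V → 0.122 mV.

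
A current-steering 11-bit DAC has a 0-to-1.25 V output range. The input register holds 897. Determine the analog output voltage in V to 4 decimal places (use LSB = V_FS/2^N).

0.5475 V

LSB = 1.25 V / 2^11 = 0.610 mV.
V_out = 0 + 897 × 0.000610352 V = 0.547485 V.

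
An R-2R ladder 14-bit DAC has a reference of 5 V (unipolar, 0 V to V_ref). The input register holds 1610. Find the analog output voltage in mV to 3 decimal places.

491.333 mV

LSB = 5 V / 2^14 = 305.18 µV.
V_out = 0 + 1610 × 0.000305176 V = 0.491333 V.
= 491.333 mV.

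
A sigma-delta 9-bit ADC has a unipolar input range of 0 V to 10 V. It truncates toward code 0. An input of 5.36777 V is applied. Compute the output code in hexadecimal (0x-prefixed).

LSB = 10 V / 512 = 19.531 mV.
(5.36777 − 0) / 0.0195312 = 274.830 LSBs.
⌊·⌋(274.830) = 274.
In hexadecimal (0x-prefixed): 0x112.

code 0x112 (decimal 274)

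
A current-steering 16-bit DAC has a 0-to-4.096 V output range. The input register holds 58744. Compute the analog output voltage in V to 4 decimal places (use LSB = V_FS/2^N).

LSB = 4.096 V / 2^16 = 62.50 µV.
V_out = 0 + 58744 × 6.25e-05 V = 3.6715 V.

3.6715 V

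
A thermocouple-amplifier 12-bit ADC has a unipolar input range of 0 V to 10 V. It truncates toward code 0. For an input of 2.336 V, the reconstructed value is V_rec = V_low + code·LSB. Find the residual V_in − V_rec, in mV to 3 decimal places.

2.016 mV

One LSB is 10 V / 4096 = 2.441 mV.
(V_in − V_low)/LSB = (2.336 − 0)/0.00244141 = 956.8256 → code 956 (floor).
Reconstructed: 2.3339844 V.
Difference: 0.00201563 V → 2.016 mV.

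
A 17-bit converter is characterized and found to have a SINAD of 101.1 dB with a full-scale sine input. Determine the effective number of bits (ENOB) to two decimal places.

16.50 bits

ENOB = (SINAD − 1.76) / 6.02 = (101.1 − 1.76)/6.02 = 16.502.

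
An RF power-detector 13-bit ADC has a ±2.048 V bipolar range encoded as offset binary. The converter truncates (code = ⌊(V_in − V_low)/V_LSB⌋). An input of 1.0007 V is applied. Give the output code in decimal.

code 6097

LSB = 4.096 V / 8192 = 0.500 mV.
(1.0007 − (−2.048)) / 0.0005 = 6097.400 LSBs.
Floor → code 6097.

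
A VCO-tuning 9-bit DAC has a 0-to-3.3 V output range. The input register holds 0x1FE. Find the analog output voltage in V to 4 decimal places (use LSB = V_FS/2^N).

3.2871 V

LSB = 3.3 V / 2^9 = 6.445 mV.
Code 0x1FE = 510 decimal.
V_out = 0 + 510 × 0.00644531 V = 3.28711 V.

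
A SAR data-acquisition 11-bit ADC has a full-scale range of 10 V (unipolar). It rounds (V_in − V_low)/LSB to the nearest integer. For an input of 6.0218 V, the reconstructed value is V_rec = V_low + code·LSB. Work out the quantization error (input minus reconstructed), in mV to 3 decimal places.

1.292 mV

LSB = 10/2^11 = 4.883 mV.
(6.0218 − 0)/0.00488281 = 1233.2646; round gives code 1233.
Reconstructed: 6.0205078 V.
Difference: 0.00129219 V → 1.292 mV.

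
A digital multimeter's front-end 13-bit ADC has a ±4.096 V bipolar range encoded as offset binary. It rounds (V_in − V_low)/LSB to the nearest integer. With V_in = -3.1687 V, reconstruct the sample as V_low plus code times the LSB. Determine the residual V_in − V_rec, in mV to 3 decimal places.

Step size: 8.192 V ÷ 2^13 = 1.000 mV.
Scaled input = 927.3000 LSBs, so code = 927.
V_rec = (−4.096) + 927·0.001 = -3.169 V.
V_in − V_rec = 0.0003 V = 0.300 mV.

0.300 mV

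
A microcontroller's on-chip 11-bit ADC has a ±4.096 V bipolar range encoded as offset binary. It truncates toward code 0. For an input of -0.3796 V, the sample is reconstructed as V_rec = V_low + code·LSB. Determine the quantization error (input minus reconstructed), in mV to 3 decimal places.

LSB = 8.192/2^11 = 4.000 mV.
(-0.3796 − (−4.096))/0.004 = 929.1000; ⌊·⌋ gives code 929.
V_rec = (−4.096) + 929·0.004 = -0.38 V.
Error = -0.3796 − (−0.38) = 0.0004 V = 0.400 mV.

0.400 mV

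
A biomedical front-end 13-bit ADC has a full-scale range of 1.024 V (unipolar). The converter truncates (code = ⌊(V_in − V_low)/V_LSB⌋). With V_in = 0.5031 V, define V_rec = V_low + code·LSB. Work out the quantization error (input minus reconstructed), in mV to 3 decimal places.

One LSB is 1.024 V / 8192 = 125.00 µV.
Scaled input = 4024.8000 LSBs, so code = 4024.
V_rec = 0 + 4024·0.000125 = 0.503 V.
Difference: 0.0001 V → 0.100 mV.

0.100 mV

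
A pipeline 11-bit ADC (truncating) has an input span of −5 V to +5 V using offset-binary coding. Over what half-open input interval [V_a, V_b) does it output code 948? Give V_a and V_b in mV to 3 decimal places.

LSB = 10/2^11 = 4.883 mV.
V_a = V_low + 948·LSB = -0.371094 V; V_b = V_low + 949·LSB = -0.366211 V.

[-371.094 mV, -366.211 mV)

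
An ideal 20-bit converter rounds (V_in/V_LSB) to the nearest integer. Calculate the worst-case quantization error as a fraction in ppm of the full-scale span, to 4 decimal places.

Rounding → worst-case error = ½ LSB = V_FS/2^21, so 1e+06/2097152 = 0.476837 ppm of full scale.

0.4768 ppm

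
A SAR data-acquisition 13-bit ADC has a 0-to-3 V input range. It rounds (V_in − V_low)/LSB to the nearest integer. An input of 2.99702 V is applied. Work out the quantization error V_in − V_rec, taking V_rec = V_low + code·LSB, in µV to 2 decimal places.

-50.31 µV

LSB = 3/2^13 = 366.21 µV.
(2.99702 − 0)/0.000366211 = 8183.8626; round gives code 8184.
V_rec = 0 + 8184·0.000366211 = 2.9970703 V.
V_in − V_rec = -5.03125e-05 V = -50.31 µV.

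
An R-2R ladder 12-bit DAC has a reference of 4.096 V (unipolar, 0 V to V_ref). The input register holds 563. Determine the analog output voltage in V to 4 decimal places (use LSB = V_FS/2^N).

0.5630 V

LSB = 4.096 V / 2^12 = 1.000 mV.
V_out = 0 + 563 × 0.001 V = 0.563 V.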